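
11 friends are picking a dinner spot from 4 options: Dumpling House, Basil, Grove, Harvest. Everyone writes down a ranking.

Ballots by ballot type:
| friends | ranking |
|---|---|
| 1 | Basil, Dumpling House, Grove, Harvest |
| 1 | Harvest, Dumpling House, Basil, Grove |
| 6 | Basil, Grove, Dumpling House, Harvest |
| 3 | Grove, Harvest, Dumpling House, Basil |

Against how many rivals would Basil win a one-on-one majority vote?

Basil against each rival (11 friends):
Basil vs Dumpling House: Basil preferred on 1+6 = 7 ballots; Basil wins 7–4.
Basil vs Grove: Basil is ranked higher on 1+1+6 = 8 ballots, Grove on 3. Basil wins 8–3.
Basil vs Harvest: 7 to 4, Basil.
Basil beats Dumpling House, Grove, Harvest — 3 pairwise wins.

3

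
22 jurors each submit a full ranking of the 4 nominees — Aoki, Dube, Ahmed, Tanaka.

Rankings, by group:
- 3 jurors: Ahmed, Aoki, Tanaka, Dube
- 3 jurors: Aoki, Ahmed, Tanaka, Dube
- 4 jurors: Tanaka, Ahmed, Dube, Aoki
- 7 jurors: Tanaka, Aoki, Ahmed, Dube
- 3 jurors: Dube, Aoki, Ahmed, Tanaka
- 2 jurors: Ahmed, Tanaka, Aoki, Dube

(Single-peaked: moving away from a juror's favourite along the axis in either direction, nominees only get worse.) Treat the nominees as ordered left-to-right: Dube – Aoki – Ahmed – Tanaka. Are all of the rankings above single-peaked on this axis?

no

Axis positions: Dube=1, Aoki=2, Ahmed=3, Tanaka=4.
Group 1 (peak Ahmed at position 3): ranking walks positions 3-2-4-1, expanding outward from the peak — single-peaked.
Group 2 (peak Aoki at position 2): ranking walks positions 2-3-4-1, expanding outward from the peak — single-peaked.
Group 3: ranking walks positions 4-3-1-2; Dube is ranked above Aoki even though Aoki lies between Dube and the peak Tanaka on the axis — preferences dip and rise again. Not single-peaked.
Group 4: ranking walks positions 4-2-3-1; Aoki is ranked above Ahmed even though Ahmed lies between Aoki and the peak Tanaka on the axis — preferences dip and rise again. Not single-peaked.
Group 5 (peak Dube at position 1): ranking walks positions 1-2-3-4, expanding outward from the peak — single-peaked.
Group 6 (peak Ahmed at position 3): ranking walks positions 3-4-2-1, expanding outward from the peak — single-peaked.
Group 3 violates single-peakedness, so the profile is not single-peaked on this axis.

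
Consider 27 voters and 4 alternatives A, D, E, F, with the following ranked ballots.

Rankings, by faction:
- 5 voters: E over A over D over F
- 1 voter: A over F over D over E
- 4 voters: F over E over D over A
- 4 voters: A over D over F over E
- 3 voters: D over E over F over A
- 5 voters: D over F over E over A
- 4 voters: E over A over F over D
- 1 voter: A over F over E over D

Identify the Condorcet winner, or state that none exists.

Pairwise majorities:
A vs D: A is ranked higher on 5+1+4+4+1 = 15 ballots, D on 12. A wins 15–12.
A vs E: 6 to 21, E.
A vs F: A wins 15–12.
D vs E: D preferred on 1+4+3+5 = 13 ballots; E wins 14–13.
D vs F: D wins 17–10.
E vs F: E is ranked higher on 5+3+4 = 12 ballots, F on 15. F wins 15–12.
Each alternative drops at least one matchup (A loses to E; D loses to A; E loses to F; F loses to A); the cycle A → F → E → A rules out a Condorcet winner.

none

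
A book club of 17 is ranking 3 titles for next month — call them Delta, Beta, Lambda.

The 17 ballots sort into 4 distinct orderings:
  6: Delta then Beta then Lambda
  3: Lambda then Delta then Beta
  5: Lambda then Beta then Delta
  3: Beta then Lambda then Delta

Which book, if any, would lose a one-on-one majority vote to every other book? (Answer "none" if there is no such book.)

Head-to-head results (17 members):
Delta vs Beta: Delta wins 9–8.
Delta vs Lambda: Lambda wins 11–6.
Beta–Lambda: Beta 9–8.
No book is winless: Delta beats Beta; Beta beats Lambda; Lambda beats Delta. There is no Condorcet loser.

none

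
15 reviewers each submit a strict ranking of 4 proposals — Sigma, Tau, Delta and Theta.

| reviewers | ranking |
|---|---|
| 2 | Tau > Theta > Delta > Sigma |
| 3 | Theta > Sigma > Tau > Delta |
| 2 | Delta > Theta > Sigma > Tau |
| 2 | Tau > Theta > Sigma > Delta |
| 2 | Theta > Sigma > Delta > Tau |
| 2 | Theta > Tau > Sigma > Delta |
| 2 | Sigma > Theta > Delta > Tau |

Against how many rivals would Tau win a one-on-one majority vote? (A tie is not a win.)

Tau against each rival (15 reviewers):
Tau vs Sigma: Tau is ranked higher on 2+2+2 = 6 ballots, Sigma on 9. Sigma wins 9–6.
Tau vs Delta: Tau is ranked higher on 2+3+2+2 = 9 ballots, Delta on 6. Tau wins 9–6.
Tau vs Theta: Theta, 11–4.
Tau beats Delta; loses to Sigma, Theta — 1 pairwise win.

1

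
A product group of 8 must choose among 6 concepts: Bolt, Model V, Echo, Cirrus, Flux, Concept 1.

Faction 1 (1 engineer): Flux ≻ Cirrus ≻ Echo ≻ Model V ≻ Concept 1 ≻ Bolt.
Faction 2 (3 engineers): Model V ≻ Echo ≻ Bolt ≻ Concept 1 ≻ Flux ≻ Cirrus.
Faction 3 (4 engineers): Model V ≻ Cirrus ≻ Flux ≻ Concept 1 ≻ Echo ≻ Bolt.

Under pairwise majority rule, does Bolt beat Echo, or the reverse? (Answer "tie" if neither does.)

No ballot ranks Bolt above Echo: 0.
Ballots ranking Echo above Bolt: 8 − 0 = 8.
Echo wins the head-to-head 8–0.

Echo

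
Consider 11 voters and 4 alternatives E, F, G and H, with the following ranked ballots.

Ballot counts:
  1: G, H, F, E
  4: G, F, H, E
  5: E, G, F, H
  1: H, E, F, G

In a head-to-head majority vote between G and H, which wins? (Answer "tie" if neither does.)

G

Ballots ranking G above H: 1 + 4 + 5 = 10.
Ballots ranking H above G: 11 − 10 = 1.
G wins the head-to-head 10–1.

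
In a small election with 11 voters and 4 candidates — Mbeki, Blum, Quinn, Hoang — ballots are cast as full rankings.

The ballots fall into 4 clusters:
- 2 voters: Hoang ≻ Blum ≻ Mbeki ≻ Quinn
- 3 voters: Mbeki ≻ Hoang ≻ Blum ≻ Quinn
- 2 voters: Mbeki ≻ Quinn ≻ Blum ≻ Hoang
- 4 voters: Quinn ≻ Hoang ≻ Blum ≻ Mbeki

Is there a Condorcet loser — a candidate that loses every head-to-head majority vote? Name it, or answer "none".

none

Pairwise majorities:
Mbeki vs Blum: Mbeki preferred on 3+2 = 5 ballots; Blum wins 6–5.
Mbeki vs Quinn: Mbeki preferred on 2+3+2 = 7 ballots; Mbeki wins 7–4.
Mbeki vs Hoang: Hoang, 6–5.
Blum vs Quinn: Blum is ranked higher on 2+3 = 5 ballots, Quinn on 6. Quinn wins 6–5.
Blum–Hoang: Hoang 9–2.
Quinn vs Hoang: Quinn is ranked higher on 2+4 = 6 ballots, Hoang on 5. Quinn wins 6–5.
Each candidate has at least one pairwise win (Mbeki beats Quinn; Blum beats Mbeki; Quinn beats Blum; Hoang beats Mbeki) — no Condorcet loser.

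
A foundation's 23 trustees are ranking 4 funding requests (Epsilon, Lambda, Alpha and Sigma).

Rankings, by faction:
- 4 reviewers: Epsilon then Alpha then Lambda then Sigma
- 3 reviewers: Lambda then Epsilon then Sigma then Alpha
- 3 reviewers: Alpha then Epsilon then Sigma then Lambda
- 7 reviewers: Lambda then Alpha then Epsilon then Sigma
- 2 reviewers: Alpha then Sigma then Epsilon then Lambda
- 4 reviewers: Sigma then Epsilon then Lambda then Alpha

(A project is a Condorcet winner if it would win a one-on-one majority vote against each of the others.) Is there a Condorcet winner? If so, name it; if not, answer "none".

none

Head-to-head results (23 reviewers):
Epsilon vs Lambda: Epsilon is ranked higher on 4+3+2+4 = 13 ballots, Lambda on 10. Epsilon wins 13–10.
Epsilon–Alpha: Alpha 12–11.
Epsilon vs Sigma: Epsilon preferred on 4+3+3+7 = 17 ballots; Epsilon wins 17–6.
Lambda vs Alpha: Lambda wins 14–9.
Lambda vs Sigma: Lambda is ranked higher on 4+3+7 = 14 ballots, Sigma on 9. Lambda wins 14–9.
Alpha vs Sigma: Alpha, 16–7.
Each project drops at least one matchup (Epsilon loses to Alpha; Lambda loses to Epsilon; Alpha loses to Lambda; Sigma loses to Epsilon); the cycle Epsilon → Lambda → Alpha → Epsilon rules out a Condorcet winner.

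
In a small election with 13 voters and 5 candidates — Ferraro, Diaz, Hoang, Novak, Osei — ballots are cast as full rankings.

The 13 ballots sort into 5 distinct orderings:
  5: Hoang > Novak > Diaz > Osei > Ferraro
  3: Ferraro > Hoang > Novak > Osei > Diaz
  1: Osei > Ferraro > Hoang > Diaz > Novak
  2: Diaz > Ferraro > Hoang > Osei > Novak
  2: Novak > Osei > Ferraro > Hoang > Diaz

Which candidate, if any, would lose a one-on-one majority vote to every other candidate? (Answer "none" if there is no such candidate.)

Head-to-head results (13 voters):
Ferraro vs Diaz: Diaz, 7–6.
Ferraro vs Hoang: Ferraro wins 8–5.
Ferraro vs Novak: 6 to 7, Novak.
Ferraro vs Osei: Osei wins 8–5.
Diaz vs Hoang: Hoang wins 11–2.
Diaz vs Novak: Novak, 10–3.
Diaz vs Osei: Diaz wins 7–6.
Hoang–Novak: Hoang 11–2.
Hoang vs Osei: 10 to 3, Hoang.
Novak vs Osei: Novak is ranked higher on 5+3+2 = 10 ballots, Osei on 3. Novak wins 10–3.
Every candidate wins at least one matchup (Ferraro beats Hoang; Diaz beats Ferraro; Hoang beats Diaz; Novak beats Ferraro; Osei beats Ferraro), so there is no Condorcet loser.

none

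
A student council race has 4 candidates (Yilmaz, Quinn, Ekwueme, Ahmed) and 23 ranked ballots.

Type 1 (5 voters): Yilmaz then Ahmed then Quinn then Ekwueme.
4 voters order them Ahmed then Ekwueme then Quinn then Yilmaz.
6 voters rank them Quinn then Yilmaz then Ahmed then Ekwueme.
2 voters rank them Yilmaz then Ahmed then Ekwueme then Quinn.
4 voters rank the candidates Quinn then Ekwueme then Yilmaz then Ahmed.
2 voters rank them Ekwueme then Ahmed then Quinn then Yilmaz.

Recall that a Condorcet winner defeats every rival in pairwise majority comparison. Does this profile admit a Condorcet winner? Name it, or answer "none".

Head-to-head results (23 voters):
Yilmaz vs Quinn: Quinn wins 16–7.
Yilmaz vs Ekwueme: 13 to 10, Yilmaz.
Yilmaz vs Ahmed: Yilmaz is ranked higher on 5+6+2+4 = 17 ballots, Ahmed on 6. Yilmaz wins 17–6.
Quinn vs Ekwueme: Quinn wins 15–8.
Quinn–Ahmed: Ahmed 13–10.
Ekwueme vs Ahmed: 4+2 = 6 for Ekwueme, 17 for Ahmed — Ahmed by 17–6.
No candidate is unbeaten: Yilmaz loses to Quinn; Quinn loses to Ahmed; Ekwueme loses to Yilmaz; Ahmed loses to Yilmaz. In particular Yilmaz beats Ahmed beats Quinn beats Yilmaz is a majority cycle — no Condorcet winner exists.

none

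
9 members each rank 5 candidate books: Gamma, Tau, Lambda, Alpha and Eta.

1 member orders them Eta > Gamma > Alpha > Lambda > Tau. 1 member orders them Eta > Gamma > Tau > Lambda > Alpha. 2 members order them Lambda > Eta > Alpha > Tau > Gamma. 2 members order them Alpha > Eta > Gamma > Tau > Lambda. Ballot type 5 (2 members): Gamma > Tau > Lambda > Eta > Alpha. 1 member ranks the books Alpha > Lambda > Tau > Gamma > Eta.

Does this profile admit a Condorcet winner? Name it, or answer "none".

none

Pairwise majorities:
Gamma vs Tau: 1+1+2+2 = 6 for Gamma, 3 for Tau — Gamma by 6–3.
Gamma vs Lambda: 1+1+2+2 = 6 for Gamma, 3 for Lambda — Gamma by 6–3.
Gamma vs Alpha: 1+1+2 = 4 for Gamma, 5 for Alpha — Alpha by 5–4.
Gamma vs Eta: Gamma is ranked higher on 2+1 = 3 ballots, Eta on 6. Eta wins 6–3.
Tau vs Lambda: 1+2+2 = 5 for Tau, 4 for Lambda — Tau by 5–4.
Tau vs Alpha: Tau is ranked higher on 1+2 = 3 ballots, Alpha on 6. Alpha wins 6–3.
Tau vs Eta: Tau is ranked higher on 2+1 = 3 ballots, Eta on 6. Eta wins 6–3.
Lambda vs Alpha: 5 to 4, Lambda.
Lambda vs Eta: Lambda preferred on 2+2+1 = 5 ballots; Lambda wins 5–4.
Alpha vs Eta: Alpha preferred on 2+1 = 3 ballots; Eta wins 6–3.
No book is unbeaten: Gamma loses to Alpha; Tau loses to Gamma; Lambda loses to Gamma; Alpha loses to Lambda; Eta loses to Lambda. In particular Gamma > Lambda > Alpha > Gamma is a majority cycle — no Condorcet winner exists.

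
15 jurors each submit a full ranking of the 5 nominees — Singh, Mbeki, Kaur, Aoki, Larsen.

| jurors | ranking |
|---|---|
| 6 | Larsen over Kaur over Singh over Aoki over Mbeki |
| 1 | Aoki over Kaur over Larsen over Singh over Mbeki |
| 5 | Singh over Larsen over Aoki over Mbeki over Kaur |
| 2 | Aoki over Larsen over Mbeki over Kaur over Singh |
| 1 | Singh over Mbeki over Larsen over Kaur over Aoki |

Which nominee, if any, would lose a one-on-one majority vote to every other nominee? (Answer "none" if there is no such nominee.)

Pairwise majorities:
Singh vs Mbeki: Singh is ranked higher on 6+1+5+1 = 13 ballots, Mbeki on 2. Singh wins 13–2.
Singh vs Kaur: Kaur, 9–6.
Singh vs Aoki: Singh, 12–3.
Singh vs Larsen: Larsen wins 9–6.
Mbeki vs Kaur: Mbeki preferred on 5+2+1 = 8 ballots; Mbeki wins 8–7.
Mbeki vs Aoki: Aoki wins 14–1.
Mbeki vs Larsen: Larsen, 14–1.
Kaur–Aoki: Aoki 8–7.
Kaur vs Larsen: Larsen, 14–1.
Aoki–Larsen: Larsen 12–3.
No nominee is winless: Singh beats Mbeki; Mbeki beats Kaur; Kaur beats Singh; Aoki beats Mbeki; Larsen beats Singh. There is no Condorcet loser.

none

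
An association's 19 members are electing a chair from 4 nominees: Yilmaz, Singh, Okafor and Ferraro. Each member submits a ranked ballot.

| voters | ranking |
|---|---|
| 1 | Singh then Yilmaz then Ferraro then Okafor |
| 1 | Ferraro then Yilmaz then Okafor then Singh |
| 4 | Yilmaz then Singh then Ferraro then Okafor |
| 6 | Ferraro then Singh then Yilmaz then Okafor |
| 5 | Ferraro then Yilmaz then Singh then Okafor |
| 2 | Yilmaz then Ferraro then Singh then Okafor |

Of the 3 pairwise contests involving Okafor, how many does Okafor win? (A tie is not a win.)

Okafor against each rival (19 voters):
Okafor vs Yilmaz: Yilmaz wins 19–0.
Okafor vs Singh: Okafor preferred on 1 ballot; Singh wins 18–1.
Okafor vs Ferraro: 0 for Okafor, 19 for Ferraro — Ferraro by 19–0.
Okafor beats no one; loses to Yilmaz, Singh, Ferraro — 0 pairwise wins.

0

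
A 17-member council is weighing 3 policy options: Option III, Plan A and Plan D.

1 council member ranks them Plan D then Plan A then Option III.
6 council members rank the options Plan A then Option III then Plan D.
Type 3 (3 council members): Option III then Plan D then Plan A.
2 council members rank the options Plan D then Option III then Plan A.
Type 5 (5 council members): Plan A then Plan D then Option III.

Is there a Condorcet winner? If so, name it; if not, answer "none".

Pairwise majorities:
Option III–Plan A: Plan A 12–5.
Option III vs Plan D: Option III, 9–8.
Plan A vs Plan D: Plan A, 11–6.
Only Plan A has no losses; Plan A is the Condorcet winner.

Plan A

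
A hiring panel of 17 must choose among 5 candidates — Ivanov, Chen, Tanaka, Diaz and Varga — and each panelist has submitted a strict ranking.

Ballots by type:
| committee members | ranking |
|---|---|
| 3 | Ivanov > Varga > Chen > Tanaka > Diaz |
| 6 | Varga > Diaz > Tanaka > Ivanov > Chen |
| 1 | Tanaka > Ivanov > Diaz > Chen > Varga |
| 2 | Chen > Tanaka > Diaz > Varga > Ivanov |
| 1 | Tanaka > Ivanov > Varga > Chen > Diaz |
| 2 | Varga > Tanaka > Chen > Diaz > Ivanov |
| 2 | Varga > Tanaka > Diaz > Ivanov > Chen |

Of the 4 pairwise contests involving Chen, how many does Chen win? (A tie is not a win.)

Chen against each rival (17 committee members):
Chen vs Ivanov: Chen is ranked higher on 2+2 = 4 ballots, Ivanov on 13. Ivanov wins 13–4.
Chen vs Tanaka: 3+2 = 5 for Chen, 12 for Tanaka — Tanaka by 12–5.
Chen vs Diaz: Diaz, 9–8.
Chen vs Varga: 1+2 = 3 for Chen, 14 for Varga — Varga by 14–3.
Chen beats no one; loses to Ivanov, Tanaka, Diaz, Varga — 0 pairwise wins.

0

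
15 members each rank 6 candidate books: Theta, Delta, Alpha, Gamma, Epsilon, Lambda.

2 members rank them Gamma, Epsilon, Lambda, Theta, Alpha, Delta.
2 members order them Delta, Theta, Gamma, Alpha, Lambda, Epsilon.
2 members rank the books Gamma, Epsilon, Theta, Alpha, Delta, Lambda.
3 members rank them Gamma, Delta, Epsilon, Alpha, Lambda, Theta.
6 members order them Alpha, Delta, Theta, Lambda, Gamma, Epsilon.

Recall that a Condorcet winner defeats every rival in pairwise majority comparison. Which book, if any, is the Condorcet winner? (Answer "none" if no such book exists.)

none

Pairwise majorities:
Theta vs Delta: 4 to 11, Delta.
Theta vs Alpha: Alpha, 9–6.
Theta vs Gamma: Theta preferred on 2+6 = 8 ballots; Theta wins 8–7.
Theta vs Epsilon: Theta wins 8–7.
Theta vs Lambda: 10 to 5, Theta.
Delta–Alpha: Alpha 10–5.
Delta vs Gamma: Delta wins 8–7.
Delta vs Epsilon: Delta wins 11–4.
Delta vs Lambda: Delta is ranked higher on 2+2+3+6 = 13 ballots, Lambda on 2. Delta wins 13–2.
Alpha vs Gamma: Alpha is ranked higher on 6 ballots, Gamma on 9. Gamma wins 9–6.
Alpha vs Epsilon: Alpha wins 8–7.
Alpha vs Lambda: 2+2+3+6 = 13 for Alpha, 2 for Lambda — Alpha by 13–2.
Gamma vs Epsilon: 2+2+2+3+6 = 15 for Gamma, 0 for Epsilon — Gamma by 15–0.
Gamma vs Lambda: Gamma, 9–6.
Epsilon–Lambda: Lambda 8–7.
No book is unbeaten: Theta loses to Delta; Delta loses to Alpha; Alpha loses to Gamma; Gamma loses to Theta; Epsilon loses to Theta; Lambda loses to Theta. In particular Theta → Gamma → Alpha → Theta is a majority cycle — no Condorcet winner exists.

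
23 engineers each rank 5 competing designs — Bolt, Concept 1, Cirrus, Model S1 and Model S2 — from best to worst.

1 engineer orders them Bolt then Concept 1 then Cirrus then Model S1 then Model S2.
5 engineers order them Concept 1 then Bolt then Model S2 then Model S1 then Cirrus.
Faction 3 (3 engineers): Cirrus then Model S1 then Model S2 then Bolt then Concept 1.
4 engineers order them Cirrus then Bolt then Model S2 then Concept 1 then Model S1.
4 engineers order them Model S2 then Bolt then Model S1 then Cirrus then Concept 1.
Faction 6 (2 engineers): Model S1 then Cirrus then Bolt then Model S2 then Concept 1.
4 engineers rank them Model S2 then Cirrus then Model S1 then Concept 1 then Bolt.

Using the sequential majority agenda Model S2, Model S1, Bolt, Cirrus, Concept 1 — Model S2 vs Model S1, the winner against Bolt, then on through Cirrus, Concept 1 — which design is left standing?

Cirrus

Round 1: Model S2 vs Model S1 — 17–6, Model S2 advances.
Round 2: Model S2 vs Bolt — 11–12, Bolt advances.
Round 3: Bolt vs Cirrus — 10–13, Cirrus advances.
Round 4: Cirrus vs Concept 1 — 17–6, Cirrus advances.
The agenda winner is Cirrus.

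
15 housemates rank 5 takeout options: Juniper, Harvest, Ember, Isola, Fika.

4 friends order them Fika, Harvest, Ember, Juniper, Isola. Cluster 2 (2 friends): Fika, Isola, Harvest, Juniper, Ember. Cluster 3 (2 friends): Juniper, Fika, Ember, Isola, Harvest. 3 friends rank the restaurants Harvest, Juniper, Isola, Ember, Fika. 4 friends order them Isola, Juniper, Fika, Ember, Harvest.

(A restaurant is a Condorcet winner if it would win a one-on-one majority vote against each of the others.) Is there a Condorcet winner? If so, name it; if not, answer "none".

none

Head-to-head results (15 friends):
Juniper vs Harvest: 6 to 9, Harvest.
Juniper vs Ember: 11 to 4, Juniper.
Juniper vs Isola: Juniper preferred on 4+2+3 = 9 ballots; Juniper wins 9–6.
Juniper vs Fika: Juniper preferred on 2+3+4 = 9 ballots; Juniper wins 9–6.
Harvest vs Ember: Harvest preferred on 4+2+3 = 9 ballots; Harvest wins 9–6.
Harvest vs Isola: 4+3 = 7 for Harvest, 8 for Isola — Isola by 8–7.
Harvest vs Fika: Harvest preferred on 3 ballots; Fika wins 12–3.
Ember vs Isola: 4+2 = 6 for Ember, 9 for Isola — Isola by 9–6.
Ember vs Fika: Ember preferred on 3 ballots; Fika wins 12–3.
Isola vs Fika: Isola preferred on 3+4 = 7 ballots; Fika wins 8–7.
Each restaurant drops at least one matchup (Juniper loses to Harvest; Harvest loses to Isola; Ember loses to Juniper; Isola loses to Juniper; Fika loses to Juniper); the cycle Juniper → Isola → Harvest → Juniper rules out a Condorcet winner.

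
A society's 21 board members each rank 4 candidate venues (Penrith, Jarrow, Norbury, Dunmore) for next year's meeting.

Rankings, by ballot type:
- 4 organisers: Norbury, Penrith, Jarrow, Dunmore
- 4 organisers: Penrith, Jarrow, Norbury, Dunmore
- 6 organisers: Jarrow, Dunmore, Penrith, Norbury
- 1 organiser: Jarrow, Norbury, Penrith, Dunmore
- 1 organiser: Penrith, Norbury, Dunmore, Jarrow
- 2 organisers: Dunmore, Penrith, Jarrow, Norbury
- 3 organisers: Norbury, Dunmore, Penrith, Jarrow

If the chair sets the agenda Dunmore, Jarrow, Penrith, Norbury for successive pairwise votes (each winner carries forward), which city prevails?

Penrith

Round 1: Dunmore vs Jarrow — 6–15, Jarrow advances.
Round 2: Jarrow vs Penrith — 7–14, Penrith advances.
Round 3: Penrith vs Norbury — 13–8, Penrith advances.
Penrith survives the agenda.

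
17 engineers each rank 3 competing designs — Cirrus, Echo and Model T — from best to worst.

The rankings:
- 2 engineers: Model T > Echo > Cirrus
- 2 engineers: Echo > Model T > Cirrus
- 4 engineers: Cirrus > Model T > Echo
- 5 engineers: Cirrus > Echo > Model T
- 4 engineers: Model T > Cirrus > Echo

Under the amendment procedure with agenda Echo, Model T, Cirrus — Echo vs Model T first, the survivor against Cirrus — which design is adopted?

Cirrus

Round 1: Echo vs Model T — 7–10, Model T advances.
Round 2: Model T vs Cirrus — 8–9, Cirrus advances.
Cirrus survives the agenda.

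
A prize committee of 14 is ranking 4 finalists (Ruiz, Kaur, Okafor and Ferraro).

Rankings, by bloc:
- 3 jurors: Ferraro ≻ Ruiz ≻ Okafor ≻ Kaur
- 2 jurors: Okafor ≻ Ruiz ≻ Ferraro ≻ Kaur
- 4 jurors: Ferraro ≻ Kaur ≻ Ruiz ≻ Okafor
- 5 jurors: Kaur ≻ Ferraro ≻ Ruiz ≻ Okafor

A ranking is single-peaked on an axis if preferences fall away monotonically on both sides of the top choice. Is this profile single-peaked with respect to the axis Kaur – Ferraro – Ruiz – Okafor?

Axis positions: Kaur=1, Ferraro=2, Ruiz=3, Okafor=4.
Bloc 1 (peak Ferraro at position 2): ranking walks positions 2-3-4-1, expanding outward from the peak — single-peaked.
Bloc 2 (peak Okafor at position 4): ranking walks positions 4-3-2-1, expanding outward from the peak — single-peaked.
Bloc 3 (peak Ferraro at position 2): ranking walks positions 2-1-3-4, expanding outward from the peak — single-peaked.
Bloc 4 (peak Kaur at position 1): ranking walks positions 1-2-3-4, expanding outward from the peak — single-peaked.
Every ranking is single-peaked on this axis.

yes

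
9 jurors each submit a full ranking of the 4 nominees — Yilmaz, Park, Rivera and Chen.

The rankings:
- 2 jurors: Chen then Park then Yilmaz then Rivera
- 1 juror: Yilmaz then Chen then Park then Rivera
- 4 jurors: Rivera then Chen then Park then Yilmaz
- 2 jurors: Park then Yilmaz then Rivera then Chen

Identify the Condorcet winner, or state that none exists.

none

Pairwise majorities:
Yilmaz vs Park: Park wins 8–1.
Yilmaz vs Rivera: 5 to 4, Yilmaz.
Yilmaz vs Chen: Chen, 6–3.
Park–Rivera: Park 5–4.
Park vs Chen: Chen, 7–2.
Rivera–Chen: Rivera 6–3.
No nominee is unbeaten: Yilmaz loses to Park; Park loses to Chen; Rivera loses to Yilmaz; Chen loses to Rivera. In particular Yilmaz > Rivera > Chen > Yilmaz is a majority cycle — no Condorcet winner exists.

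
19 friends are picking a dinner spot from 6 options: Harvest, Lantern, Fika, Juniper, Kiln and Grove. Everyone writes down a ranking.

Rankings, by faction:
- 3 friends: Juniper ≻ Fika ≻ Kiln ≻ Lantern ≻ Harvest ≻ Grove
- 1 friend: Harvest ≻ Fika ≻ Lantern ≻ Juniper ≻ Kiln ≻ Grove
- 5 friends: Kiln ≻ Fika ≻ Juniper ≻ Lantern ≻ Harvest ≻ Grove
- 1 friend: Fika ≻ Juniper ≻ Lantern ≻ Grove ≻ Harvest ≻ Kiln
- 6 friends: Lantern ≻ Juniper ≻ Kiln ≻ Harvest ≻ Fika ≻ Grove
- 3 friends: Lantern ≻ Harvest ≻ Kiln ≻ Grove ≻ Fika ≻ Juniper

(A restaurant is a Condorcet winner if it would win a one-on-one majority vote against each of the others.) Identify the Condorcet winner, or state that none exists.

Check each pair by majority over 19 ballots:
Harvest vs Lantern: Harvest is ranked higher on 1 ballot, Lantern on 18. Lantern wins 18–1.
Harvest vs Fika: Harvest preferred on 1+6+3 = 10 ballots; Harvest wins 10–9.
Harvest vs Juniper: 1+3 = 4 for Harvest, 15 for Juniper — Juniper by 15–4.
Harvest vs Kiln: Harvest preferred on 1+1+3 = 5 ballots; Kiln wins 14–5.
Harvest vs Grove: Harvest is ranked higher on 3+1+5+6+3 = 18 ballots, Grove on 1. Harvest wins 18–1.
Lantern vs Fika: Lantern preferred on 6+3 = 9 ballots; Fika wins 10–9.
Lantern vs Juniper: Lantern is ranked higher on 1+6+3 = 10 ballots, Juniper on 9. Lantern wins 10–9.
Lantern vs Kiln: Lantern is ranked higher on 1+1+6+3 = 11 ballots, Kiln on 8. Lantern wins 11–8.
Lantern vs Grove: 19 to 0, Lantern.
Fika vs Juniper: 1+5+1+3 = 10 for Fika, 9 for Juniper — Fika by 10–9.
Fika vs Kiln: 5 to 14, Kiln.
Fika vs Grove: Fika preferred on 3+1+5+1+6 = 16 ballots; Fika wins 16–3.
Juniper vs Kiln: 11 to 8, Juniper.
Juniper vs Grove: 3+1+5+1+6 = 16 for Juniper, 3 for Grove — Juniper by 16–3.
Kiln vs Grove: 18 to 1, Kiln.
No restaurant is unbeaten: Harvest loses to Lantern; Lantern loses to Fika; Fika loses to Harvest; Juniper loses to Lantern; Kiln loses to Lantern; Grove loses to Harvest. In particular Harvest > Fika > Lantern > Harvest is a majority cycle — no Condorcet winner exists.

none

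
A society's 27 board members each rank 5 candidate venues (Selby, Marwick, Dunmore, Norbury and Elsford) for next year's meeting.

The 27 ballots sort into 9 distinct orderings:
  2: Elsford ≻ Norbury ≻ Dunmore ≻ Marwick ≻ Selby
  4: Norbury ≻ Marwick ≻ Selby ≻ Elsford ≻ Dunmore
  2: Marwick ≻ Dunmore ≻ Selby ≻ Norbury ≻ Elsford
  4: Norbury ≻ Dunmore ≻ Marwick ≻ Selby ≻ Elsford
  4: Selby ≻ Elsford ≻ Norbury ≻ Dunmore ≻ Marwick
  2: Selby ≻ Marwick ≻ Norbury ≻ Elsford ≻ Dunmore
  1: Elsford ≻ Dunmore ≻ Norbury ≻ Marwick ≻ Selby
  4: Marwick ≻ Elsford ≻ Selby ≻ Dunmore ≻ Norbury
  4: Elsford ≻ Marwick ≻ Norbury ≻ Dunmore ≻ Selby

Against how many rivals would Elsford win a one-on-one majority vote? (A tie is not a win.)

Elsford against each rival (27 organisers):
Elsford vs Selby: Elsford preferred on 2+1+4+4 = 11 ballots; Selby wins 16–11.
Elsford vs Marwick: Marwick, 16–11.
Elsford vs Dunmore: 21 to 6, Elsford.
Elsford vs Norbury: 2+4+1+4+4 = 15 for Elsford, 12 for Norbury — Elsford by 15–12.
Elsford beats Dunmore, Norbury; loses to Selby, Marwick — 2 pairwise wins.

2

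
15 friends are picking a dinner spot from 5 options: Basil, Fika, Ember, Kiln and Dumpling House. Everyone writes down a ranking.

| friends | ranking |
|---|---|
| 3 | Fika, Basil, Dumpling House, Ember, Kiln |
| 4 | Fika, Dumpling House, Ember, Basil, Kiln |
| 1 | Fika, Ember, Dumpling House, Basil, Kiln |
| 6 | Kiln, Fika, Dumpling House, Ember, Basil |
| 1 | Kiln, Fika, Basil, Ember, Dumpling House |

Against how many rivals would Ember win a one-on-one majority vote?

Ember against each rival (15 friends):
Ember vs Basil: Ember preferred on 4+1+6 = 11 ballots; Ember wins 11–4.
Ember vs Fika: Fika, 15–0.
Ember vs Kiln: Ember wins 8–7.
Ember vs Dumpling House: Ember is ranked higher on 1+1 = 2 ballots, Dumpling House on 13. Dumpling House wins 13–2.
Ember beats Basil, Kiln; loses to Fika, Dumpling House — 2 pairwise wins.

2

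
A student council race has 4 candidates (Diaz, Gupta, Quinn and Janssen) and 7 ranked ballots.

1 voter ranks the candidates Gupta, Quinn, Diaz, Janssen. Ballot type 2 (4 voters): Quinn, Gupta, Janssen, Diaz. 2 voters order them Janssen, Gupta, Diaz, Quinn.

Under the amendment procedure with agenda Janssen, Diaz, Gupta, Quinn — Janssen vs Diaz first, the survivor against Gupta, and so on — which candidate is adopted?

Quinn

Round 1: Janssen vs Diaz — 6–1, Janssen advances.
Round 2: Janssen vs Gupta — 2–5, Gupta advances.
Round 3: Gupta vs Quinn — 3–4, Quinn advances.
Quinn survives the agenda.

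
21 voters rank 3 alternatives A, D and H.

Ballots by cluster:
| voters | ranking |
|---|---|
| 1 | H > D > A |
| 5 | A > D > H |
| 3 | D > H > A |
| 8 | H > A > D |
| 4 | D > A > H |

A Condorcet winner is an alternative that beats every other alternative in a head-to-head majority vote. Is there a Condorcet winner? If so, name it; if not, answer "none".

Check each pair by majority over 21 ballots:
A vs D: A is ranked higher on 5+8 = 13 ballots, D on 8. A wins 13–8.
A vs H: A is ranked higher on 5+4 = 9 ballots, H on 12. H wins 12–9.
D vs H: D is ranked higher on 5+3+4 = 12 ballots, H on 9. D wins 12–9.
Every alternative loses at least once (A loses to H; D loses to A; H loses to D). The majority relation contains the cycle A → D → H → A, so there is no Condorcet winner.

none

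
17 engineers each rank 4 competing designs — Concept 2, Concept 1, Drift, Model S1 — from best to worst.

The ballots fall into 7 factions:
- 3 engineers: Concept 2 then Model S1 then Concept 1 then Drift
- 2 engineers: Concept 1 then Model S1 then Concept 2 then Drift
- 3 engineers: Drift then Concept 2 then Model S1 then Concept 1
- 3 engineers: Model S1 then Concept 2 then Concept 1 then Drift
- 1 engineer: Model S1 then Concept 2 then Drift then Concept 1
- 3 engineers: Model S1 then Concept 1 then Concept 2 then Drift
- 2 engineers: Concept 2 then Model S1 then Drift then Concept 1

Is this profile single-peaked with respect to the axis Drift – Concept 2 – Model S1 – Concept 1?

yes

Axis positions: Drift=1, Concept 2=2, Model S1=3, Concept 1=4.
Faction 1 (peak Concept 2 at position 2): ranking walks positions 2-3-4-1, expanding outward from the peak — single-peaked.
Faction 2 (peak Concept 1 at position 4): ranking walks positions 4-3-2-1, expanding outward from the peak — single-peaked.
Faction 3 (peak Drift at position 1): ranking walks positions 1-2-3-4, expanding outward from the peak — single-peaked.
Faction 4 (peak Model S1 at position 3): ranking walks positions 3-2-4-1, expanding outward from the peak — single-peaked.
Faction 5 (peak Model S1 at position 3): ranking walks positions 3-2-1-4, expanding outward from the peak — single-peaked.
Faction 6 (peak Model S1 at position 3): ranking walks positions 3-4-2-1, expanding outward from the peak — single-peaked.
Faction 7 (peak Concept 2 at position 2): ranking walks positions 2-3-1-4, expanding outward from the peak — single-peaked.
Every ranking is single-peaked on this axis.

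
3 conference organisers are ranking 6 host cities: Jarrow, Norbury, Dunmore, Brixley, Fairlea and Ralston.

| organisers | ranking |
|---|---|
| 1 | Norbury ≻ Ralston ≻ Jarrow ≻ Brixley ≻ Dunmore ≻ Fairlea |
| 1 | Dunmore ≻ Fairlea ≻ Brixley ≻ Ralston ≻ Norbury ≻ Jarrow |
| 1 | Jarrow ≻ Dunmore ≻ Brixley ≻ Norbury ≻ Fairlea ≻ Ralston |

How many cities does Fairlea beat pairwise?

Fairlea against each rival (3 organisers):
Fairlea vs Jarrow: Jarrow, 2–1.
Fairlea vs Norbury: Norbury wins 2–1.
Fairlea vs Dunmore: Dunmore wins 3–0.
Fairlea vs Brixley: Brixley, 2–1.
Fairlea–Ralston: Fairlea 2–1.
Fairlea beats Ralston; loses to Jarrow, Norbury, Dunmore, Brixley — 1 pairwise win.

1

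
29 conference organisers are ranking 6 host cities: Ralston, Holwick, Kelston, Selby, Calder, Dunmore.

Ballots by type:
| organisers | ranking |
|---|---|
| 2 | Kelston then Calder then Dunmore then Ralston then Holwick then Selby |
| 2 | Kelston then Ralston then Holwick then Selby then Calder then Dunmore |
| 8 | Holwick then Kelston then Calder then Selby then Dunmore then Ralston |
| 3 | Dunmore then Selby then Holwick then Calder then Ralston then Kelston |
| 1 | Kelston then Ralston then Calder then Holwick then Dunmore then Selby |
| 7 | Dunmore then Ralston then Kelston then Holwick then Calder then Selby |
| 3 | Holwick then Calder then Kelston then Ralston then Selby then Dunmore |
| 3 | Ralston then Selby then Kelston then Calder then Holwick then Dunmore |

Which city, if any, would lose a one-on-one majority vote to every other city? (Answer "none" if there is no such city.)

none

Head-to-head results (29 organisers):
Ralston vs Holwick: 15 to 14, Ralston.
Ralston vs Kelston: Kelston wins 16–13.
Ralston vs Selby: Ralston wins 18–11.
Ralston vs Calder: Calder, 16–13.
Ralston vs Dunmore: Ralston is ranked higher on 2+1+3+3 = 9 ballots, Dunmore on 20. Dunmore wins 20–9.
Holwick vs Kelston: Kelston, 15–14.
Holwick vs Selby: Holwick wins 23–6.
Holwick vs Calder: Holwick is ranked higher on 2+8+3+7+3 = 23 ballots, Calder on 6. Holwick wins 23–6.
Holwick vs Dunmore: 17 to 12, Holwick.
Kelston vs Selby: Kelston wins 23–6.
Kelston vs Calder: Kelston, 23–6.
Kelston vs Dunmore: 2+2+8+1+3+3 = 19 for Kelston, 10 for Dunmore — Kelston by 19–10.
Selby vs Calder: Selby is ranked higher on 2+3+3 = 8 ballots, Calder on 21. Calder wins 21–8.
Selby–Dunmore: Selby 16–13.
Calder vs Dunmore: Calder, 19–10.
No city is winless: Ralston beats Holwick; Holwick beats Selby; Kelston beats Ralston; Selby beats Dunmore; Calder beats Ralston; Dunmore beats Ralston. There is no Condorcet loser.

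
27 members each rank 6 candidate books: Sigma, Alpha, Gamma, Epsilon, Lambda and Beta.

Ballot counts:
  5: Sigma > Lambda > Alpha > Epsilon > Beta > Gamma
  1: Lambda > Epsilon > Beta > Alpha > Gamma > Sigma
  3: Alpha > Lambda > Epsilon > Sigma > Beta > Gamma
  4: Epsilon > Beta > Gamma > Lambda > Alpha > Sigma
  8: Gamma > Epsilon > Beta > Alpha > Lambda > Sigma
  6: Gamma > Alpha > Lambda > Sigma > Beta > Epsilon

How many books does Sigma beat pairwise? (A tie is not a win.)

1

Sigma against each rival (27 members):
Sigma vs Alpha: Alpha wins 22–5.
Sigma–Gamma: Gamma 19–8.
Sigma vs Epsilon: 11 to 16, Epsilon.
Sigma vs Lambda: 5 for Sigma, 22 for Lambda — Lambda by 22–5.
Sigma vs Beta: 5+3+6 = 14 for Sigma, 13 for Beta — Sigma by 14–13.
Sigma beats Beta; loses to Alpha, Gamma, Epsilon, Lambda — 1 pairwise win.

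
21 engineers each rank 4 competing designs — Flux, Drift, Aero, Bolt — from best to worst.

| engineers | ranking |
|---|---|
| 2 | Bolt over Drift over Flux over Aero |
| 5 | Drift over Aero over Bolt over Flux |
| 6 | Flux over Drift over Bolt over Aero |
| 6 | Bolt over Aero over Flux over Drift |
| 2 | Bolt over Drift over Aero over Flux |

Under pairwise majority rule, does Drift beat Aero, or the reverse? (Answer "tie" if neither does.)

Ballots ranking Drift above Aero: 2 + 5 + 6 + 2 = 15.
Ballots ranking Aero above Drift: 21 − 15 = 6.
Drift wins the head-to-head 15–6.

Drift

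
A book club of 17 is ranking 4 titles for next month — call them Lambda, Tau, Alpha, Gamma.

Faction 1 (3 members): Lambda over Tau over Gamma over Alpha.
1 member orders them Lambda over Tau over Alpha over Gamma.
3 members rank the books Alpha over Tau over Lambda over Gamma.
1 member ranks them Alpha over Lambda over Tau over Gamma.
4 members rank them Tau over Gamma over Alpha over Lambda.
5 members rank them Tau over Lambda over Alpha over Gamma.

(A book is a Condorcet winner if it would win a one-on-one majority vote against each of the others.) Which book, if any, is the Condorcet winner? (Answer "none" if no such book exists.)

Tau

Check each pair by majority over 17 ballots:
Lambda–Tau: Tau 12–5.
Lambda vs Alpha: 9 to 8, Lambda.
Lambda vs Gamma: Lambda is ranked higher on 3+1+3+1+5 = 13 ballots, Gamma on 4. Lambda wins 13–4.
Tau–Alpha: Tau 13–4.
Tau–Gamma: Tau 17–0.
Alpha vs Gamma: Alpha wins 10–7.
Tau defeats every rival head-to-head and is the Condorcet winner.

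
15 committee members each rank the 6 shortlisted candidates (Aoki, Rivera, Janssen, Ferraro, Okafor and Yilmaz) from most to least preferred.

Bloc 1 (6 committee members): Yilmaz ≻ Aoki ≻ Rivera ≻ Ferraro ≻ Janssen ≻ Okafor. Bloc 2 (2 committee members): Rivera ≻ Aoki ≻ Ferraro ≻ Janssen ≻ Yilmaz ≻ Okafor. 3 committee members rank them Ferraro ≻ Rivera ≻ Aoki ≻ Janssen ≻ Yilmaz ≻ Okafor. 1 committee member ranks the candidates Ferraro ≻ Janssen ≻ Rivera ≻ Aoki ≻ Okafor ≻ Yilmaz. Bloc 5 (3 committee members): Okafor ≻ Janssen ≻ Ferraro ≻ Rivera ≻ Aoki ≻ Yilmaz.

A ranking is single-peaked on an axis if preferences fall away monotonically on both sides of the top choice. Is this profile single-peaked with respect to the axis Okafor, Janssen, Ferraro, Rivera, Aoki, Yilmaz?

yes

Axis positions: Okafor=1, Janssen=2, Ferraro=3, Rivera=4, Aoki=5, Yilmaz=6.
Bloc 1 (peak Yilmaz at position 6): ranking walks positions 6-5-4-3-2-1, expanding outward from the peak — single-peaked.
Bloc 2 (peak Rivera at position 4): ranking walks positions 4-5-3-2-6-1, expanding outward from the peak — single-peaked.
Bloc 3 (peak Ferraro at position 3): ranking walks positions 3-4-5-2-6-1, expanding outward from the peak — single-peaked.
Bloc 4 (peak Ferraro at position 3): ranking walks positions 3-2-4-5-1-6, expanding outward from the peak — single-peaked.
Bloc 5 (peak Okafor at position 1): ranking walks positions 1-2-3-4-5-6, expanding outward from the peak — single-peaked.
Every ranking is single-peaked on this axis.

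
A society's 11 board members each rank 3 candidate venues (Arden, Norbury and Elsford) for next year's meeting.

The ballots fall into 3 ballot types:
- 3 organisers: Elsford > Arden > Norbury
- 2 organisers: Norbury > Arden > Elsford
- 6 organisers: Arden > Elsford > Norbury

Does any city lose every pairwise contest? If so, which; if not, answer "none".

Norbury

Head-to-head results (11 organisers):
Arden vs Norbury: Arden, 9–2.
Arden vs Elsford: 2+6 = 8 for Arden, 3 for Elsford — Arden by 8–3.
Norbury vs Elsford: Elsford wins 9–2.
Only Norbury has no wins; Norbury is the Condorcet loser.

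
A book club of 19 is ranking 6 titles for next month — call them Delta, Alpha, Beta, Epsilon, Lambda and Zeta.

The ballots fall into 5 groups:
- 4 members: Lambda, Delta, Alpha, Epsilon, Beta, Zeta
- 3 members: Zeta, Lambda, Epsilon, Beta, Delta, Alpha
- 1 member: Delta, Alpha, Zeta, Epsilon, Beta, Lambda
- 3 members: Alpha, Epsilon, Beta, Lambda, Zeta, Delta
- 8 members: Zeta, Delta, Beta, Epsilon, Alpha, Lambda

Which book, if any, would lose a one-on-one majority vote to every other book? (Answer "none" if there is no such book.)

none

Head-to-head results (19 members):
Delta vs Alpha: 16 to 3, Delta.
Delta vs Beta: Delta, 13–6.
Delta–Epsilon: Delta 13–6.
Delta vs Lambda: Lambda, 10–9.
Delta vs Zeta: 4+1 = 5 for Delta, 14 for Zeta — Zeta by 14–5.
Alpha vs Beta: Alpha preferred on 4+1+3 = 8 ballots; Beta wins 11–8.
Alpha vs Epsilon: Epsilon wins 11–8.
Alpha vs Lambda: Alpha, 12–7.
Alpha vs Zeta: Zeta, 11–8.
Beta vs Epsilon: Epsilon wins 11–8.
Beta vs Lambda: Beta wins 12–7.
Beta–Zeta: Zeta 12–7.
Epsilon–Lambda: Epsilon 12–7.
Epsilon vs Zeta: Epsilon preferred on 4+3 = 7 ballots; Zeta wins 12–7.
Lambda vs Zeta: Lambda preferred on 4+3 = 7 ballots; Zeta wins 12–7.
No book is winless: Delta beats Alpha; Alpha beats Lambda; Beta beats Alpha; Epsilon beats Alpha; Lambda beats Delta; Zeta beats Delta. There is no Condorcet loser.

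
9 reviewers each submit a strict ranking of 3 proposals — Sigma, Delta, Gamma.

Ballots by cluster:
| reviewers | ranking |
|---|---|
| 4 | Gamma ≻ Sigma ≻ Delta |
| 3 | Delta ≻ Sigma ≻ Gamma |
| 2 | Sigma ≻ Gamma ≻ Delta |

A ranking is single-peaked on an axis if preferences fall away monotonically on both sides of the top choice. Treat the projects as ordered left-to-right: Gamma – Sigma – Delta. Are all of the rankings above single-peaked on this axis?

yes

Axis positions: Gamma=1, Sigma=2, Delta=3.
Cluster 1 (peak Gamma at position 1): ranking walks positions 1-2-3, expanding outward from the peak — single-peaked.
Cluster 2 (peak Delta at position 3): ranking walks positions 3-2-1, expanding outward from the peak — single-peaked.
Cluster 3 (peak Sigma at position 2): ranking walks positions 2-1-3, expanding outward from the peak — single-peaked.
Every ranking is single-peaked on this axis.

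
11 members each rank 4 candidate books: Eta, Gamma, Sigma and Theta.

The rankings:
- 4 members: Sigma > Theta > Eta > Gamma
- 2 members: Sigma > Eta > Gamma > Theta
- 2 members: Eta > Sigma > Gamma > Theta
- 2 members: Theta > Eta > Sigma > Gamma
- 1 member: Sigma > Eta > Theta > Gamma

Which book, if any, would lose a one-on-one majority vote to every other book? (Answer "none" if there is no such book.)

Pairwise majorities:
Eta–Gamma: Eta 11–0.
Eta vs Sigma: 2+2 = 4 for Eta, 7 for Sigma — Sigma by 7–4.
Eta vs Theta: Theta wins 6–5.
Gamma vs Sigma: Gamma is ranked higher on 0 ballots, Sigma on 11. Sigma wins 11–0.
Gamma vs Theta: 2+2 = 4 for Gamma, 7 for Theta — Theta by 7–4.
Sigma vs Theta: Sigma, 9–2.
Gamma is beaten in every head-to-head and is the Condorcet loser.

Gamma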